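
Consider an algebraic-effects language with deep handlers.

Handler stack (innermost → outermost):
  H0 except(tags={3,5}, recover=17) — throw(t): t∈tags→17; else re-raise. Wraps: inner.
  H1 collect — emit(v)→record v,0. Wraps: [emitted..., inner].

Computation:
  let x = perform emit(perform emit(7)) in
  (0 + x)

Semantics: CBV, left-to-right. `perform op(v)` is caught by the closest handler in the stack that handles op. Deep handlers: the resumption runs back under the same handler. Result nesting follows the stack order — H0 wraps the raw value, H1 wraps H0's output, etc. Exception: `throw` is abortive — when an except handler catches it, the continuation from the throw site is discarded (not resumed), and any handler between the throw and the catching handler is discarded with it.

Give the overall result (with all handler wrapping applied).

Evaluation trace:
emit(7) @ H1 ⇒ out+=7
emit(0) @ H1 ⇒ out+=0
H0 returns 0
H1 returns [7, 0, 0]
= [7, 0, 0]

Answer: [7, 0, 0]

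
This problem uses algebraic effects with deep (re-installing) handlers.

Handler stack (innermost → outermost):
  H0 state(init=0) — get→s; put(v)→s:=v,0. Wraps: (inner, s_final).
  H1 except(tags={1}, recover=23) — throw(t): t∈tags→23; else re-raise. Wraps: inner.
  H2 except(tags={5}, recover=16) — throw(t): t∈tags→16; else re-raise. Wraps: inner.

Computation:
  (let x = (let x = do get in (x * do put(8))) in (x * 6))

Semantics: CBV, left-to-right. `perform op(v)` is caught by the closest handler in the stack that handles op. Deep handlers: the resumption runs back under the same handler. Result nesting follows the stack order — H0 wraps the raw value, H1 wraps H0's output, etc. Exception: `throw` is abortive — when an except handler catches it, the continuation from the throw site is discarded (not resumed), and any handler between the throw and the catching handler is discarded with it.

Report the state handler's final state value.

Step-by-step:
get @ H0 ⇒ 0
put(8) @ H0 ⇒ s:=8
H0 returns (0, 8)
H1 returns (0, 8)
H2 returns (0, 8)
= (0, 8)

Answer: 8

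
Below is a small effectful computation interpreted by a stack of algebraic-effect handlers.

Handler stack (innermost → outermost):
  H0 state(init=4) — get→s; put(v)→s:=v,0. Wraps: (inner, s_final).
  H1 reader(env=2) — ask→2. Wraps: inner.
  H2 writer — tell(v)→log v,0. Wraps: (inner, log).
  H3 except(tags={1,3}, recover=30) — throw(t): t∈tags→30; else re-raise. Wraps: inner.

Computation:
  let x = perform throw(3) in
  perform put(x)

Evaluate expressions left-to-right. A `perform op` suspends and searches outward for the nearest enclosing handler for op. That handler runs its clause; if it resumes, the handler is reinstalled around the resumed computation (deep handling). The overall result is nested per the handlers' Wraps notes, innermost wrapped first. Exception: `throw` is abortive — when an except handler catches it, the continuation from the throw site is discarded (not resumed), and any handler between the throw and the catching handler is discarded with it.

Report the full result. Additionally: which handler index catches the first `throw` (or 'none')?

Answer: 30 ; first throw caught by: H3

Evaluation trace:
throw(3) @ H3 caught ⇒ 30
= 30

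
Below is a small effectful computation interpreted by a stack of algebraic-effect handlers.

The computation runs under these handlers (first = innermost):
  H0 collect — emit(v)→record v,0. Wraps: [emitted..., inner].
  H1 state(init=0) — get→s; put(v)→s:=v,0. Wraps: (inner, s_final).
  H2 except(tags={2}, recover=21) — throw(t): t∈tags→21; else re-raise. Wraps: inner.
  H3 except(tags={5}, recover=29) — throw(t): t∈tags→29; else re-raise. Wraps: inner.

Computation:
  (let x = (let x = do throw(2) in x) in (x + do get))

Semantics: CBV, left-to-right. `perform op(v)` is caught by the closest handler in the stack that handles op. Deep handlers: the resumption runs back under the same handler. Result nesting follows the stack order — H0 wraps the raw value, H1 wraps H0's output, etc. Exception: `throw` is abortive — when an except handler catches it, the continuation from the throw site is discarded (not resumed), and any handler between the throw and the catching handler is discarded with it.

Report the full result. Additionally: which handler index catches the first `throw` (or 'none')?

Answer: 21 ; first throw caught by: H2

Working:
throw(2) @ H2 caught ⇒ 21
H3 returns 21
= 21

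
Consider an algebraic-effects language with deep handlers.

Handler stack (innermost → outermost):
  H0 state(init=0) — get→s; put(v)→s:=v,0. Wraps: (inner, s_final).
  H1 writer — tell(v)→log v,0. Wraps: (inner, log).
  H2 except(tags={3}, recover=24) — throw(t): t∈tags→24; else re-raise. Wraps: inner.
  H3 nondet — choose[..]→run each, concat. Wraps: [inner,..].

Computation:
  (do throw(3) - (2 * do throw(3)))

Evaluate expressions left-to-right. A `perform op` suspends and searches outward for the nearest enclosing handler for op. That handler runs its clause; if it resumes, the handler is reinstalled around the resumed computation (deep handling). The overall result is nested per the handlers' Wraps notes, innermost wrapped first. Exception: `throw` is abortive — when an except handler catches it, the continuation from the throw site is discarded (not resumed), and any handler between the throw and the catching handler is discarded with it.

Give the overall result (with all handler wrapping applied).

Answer: [24]

Evaluation trace:
throw(3) @ H2 caught ⇒ 24
H3 returns [24]
= [24]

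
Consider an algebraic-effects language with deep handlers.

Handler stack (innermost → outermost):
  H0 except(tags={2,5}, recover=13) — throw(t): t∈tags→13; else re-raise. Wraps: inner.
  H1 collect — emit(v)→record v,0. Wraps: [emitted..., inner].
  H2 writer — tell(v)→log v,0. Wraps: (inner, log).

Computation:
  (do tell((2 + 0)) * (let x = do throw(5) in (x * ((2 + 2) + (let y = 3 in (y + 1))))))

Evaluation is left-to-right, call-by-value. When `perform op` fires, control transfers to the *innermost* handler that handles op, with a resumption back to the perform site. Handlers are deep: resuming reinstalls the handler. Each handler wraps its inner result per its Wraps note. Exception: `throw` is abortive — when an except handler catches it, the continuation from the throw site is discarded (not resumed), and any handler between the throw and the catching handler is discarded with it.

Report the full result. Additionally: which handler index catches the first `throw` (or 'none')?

Answer: ([13], (2)) ; first throw caught by: H0

Evaluation trace:
tell(2) @ H2 ⇒ log+=2
throw(5) @ H0 caught ⇒ 13
H1 returns [13]
H2 returns ([13], (2))
= ([13], (2))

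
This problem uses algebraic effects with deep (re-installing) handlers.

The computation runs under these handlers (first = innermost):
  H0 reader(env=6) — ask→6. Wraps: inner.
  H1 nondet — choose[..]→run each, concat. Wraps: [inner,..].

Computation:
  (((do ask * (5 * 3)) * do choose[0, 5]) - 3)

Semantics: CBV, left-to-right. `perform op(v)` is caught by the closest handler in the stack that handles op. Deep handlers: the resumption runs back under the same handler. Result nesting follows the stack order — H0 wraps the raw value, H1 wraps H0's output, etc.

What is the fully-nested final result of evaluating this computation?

Step-by-step:
ask @ H0 ⇒ 6
choose[0, 5] @ H1
  branch[0] choose=0:
    H0 returns -3
    H1 returns [-3]
  branch[1] choose=5:
    H0 returns 447
    H1 returns [447]
= [-3, 447]

Answer: [-3, 447]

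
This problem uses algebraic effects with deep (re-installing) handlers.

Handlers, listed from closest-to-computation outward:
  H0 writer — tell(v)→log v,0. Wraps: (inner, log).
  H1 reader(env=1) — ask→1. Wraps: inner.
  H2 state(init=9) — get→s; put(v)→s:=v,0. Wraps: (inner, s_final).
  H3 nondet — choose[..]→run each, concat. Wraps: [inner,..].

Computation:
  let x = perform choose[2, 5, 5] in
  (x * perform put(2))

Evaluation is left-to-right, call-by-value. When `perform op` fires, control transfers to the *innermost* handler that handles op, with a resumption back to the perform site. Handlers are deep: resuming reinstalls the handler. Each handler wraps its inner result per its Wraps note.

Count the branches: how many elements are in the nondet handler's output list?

Answer: 3

Evaluation trace:
choose[2, 5, 5] @ H3
  branch[0] choose=2:
    put(2) @ H2 ⇒ s:=2
    H0 returns (0, ())
    H1 returns (0, ())
    H2 returns ((0, ()), 2)
    H3 returns [((0, ()), 2)]
  branch[1] choose=5:
    put(2) @ H2 ⇒ s:=2
    H0 returns (0, ())
    H1 returns (0, ())
    H2 returns ((0, ()), 2)
    H3 returns [((0, ()), 2)]
  branch[2] choose=5:
    put(2) @ H2 ⇒ s:=2
    H0 returns (0, ())
    H1 returns (0, ())
    H2 returns ((0, ()), 2)
    H3 returns [((0, ()), 2)]
= [((0, ()), 2), ((0, ()), 2), ((0, ()), 2)]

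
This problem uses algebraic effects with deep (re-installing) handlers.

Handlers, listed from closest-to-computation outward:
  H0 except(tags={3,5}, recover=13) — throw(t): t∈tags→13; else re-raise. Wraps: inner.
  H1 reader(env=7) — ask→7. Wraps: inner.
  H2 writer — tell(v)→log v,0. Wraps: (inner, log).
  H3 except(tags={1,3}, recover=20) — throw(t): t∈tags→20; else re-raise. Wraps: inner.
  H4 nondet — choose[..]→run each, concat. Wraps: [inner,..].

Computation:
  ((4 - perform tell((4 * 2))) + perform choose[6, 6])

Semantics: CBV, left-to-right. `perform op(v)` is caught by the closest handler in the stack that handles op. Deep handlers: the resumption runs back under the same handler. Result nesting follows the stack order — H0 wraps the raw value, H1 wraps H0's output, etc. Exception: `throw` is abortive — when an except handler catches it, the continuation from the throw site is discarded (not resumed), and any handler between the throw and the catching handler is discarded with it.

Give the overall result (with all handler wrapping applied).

Answer: [(10, (8)), (10, (8))]

Evaluation trace:
tell(8) @ H2 ⇒ log+=8
choose[6, 6] @ H4
  branch[0] choose=6:
    H0 returns 10
    H1 returns 10
    H2 returns (10, (8))
    H3 returns (10, (8))
    H4 returns [(10, (8))]
  branch[1] choose=6:
    H0 returns 10
    H1 returns 10
    H2 returns (10, (8))
    H3 returns (10, (8))
    H4 returns [(10, (8))]
= [(10, (8)), (10, (8))]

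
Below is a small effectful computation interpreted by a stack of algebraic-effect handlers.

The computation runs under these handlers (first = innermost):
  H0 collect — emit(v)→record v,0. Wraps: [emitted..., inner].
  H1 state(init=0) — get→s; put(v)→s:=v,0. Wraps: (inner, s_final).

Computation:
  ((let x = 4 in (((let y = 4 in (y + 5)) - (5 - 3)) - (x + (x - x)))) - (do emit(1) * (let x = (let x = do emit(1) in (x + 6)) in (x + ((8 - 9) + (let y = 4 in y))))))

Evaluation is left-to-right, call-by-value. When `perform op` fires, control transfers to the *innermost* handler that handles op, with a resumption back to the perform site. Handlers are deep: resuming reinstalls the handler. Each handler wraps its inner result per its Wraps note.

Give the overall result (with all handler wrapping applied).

Step-by-step:
emit(1) @ H0 ⇒ out+=1
emit(1) @ H0 ⇒ out+=1
H0 returns [1, 1, 3]
H1 returns ([1, 1, 3], 0)
= ([1, 1, 3], 0)

Answer: ([1, 1, 3], 0)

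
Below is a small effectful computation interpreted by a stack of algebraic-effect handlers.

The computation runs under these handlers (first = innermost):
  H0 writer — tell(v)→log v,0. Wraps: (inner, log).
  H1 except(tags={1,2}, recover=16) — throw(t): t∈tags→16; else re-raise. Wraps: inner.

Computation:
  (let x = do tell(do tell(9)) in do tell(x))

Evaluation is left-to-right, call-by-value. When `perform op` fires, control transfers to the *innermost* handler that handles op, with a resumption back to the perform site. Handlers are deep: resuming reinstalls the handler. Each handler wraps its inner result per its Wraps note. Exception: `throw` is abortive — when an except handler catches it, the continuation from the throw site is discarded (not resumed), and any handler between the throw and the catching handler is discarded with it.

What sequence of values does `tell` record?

Working:
tell(9) @ H0 ⇒ log+=9
tell(0) @ H0 ⇒ log+=0
tell(0) @ H0 ⇒ log+=0
H0 returns (0, (9, 0, 0))
H1 returns (0, (9, 0, 0))
= (0, (9, 0, 0))

Answer: (9, 0, 0)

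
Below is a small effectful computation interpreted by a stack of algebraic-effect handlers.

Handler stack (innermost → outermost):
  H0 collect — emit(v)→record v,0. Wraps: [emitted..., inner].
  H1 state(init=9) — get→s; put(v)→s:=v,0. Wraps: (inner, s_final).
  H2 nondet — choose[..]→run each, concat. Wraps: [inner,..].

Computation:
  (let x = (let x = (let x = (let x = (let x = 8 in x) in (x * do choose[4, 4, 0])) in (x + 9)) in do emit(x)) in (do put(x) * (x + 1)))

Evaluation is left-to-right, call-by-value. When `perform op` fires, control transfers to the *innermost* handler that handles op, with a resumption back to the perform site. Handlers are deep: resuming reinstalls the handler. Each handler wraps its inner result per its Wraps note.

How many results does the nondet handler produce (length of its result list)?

Answer: 3

Evaluation trace:
choose[4, 4, 0] @ H2
  branch[0] choose=4:
    emit(41) @ H0 ⇒ out+=41
    put(0) @ H1 ⇒ s:=0
    H0 returns [41, 0]
    H1 returns ([41, 0], 0)
    H2 returns [([41, 0], 0)]
  branch[1] choose=4:
    emit(41) @ H0 ⇒ out+=41
    put(0) @ H1 ⇒ s:=0
    H0 returns [41, 0]
    H1 returns ([41, 0], 0)
    H2 returns [([41, 0], 0)]
  branch[2] choose=0:
    emit(9) @ H0 ⇒ out+=9
    put(0) @ H1 ⇒ s:=0
    H0 returns [9, 0]
    H1 returns ([9, 0], 0)
    H2 returns [([9, 0], 0)]
= [([41, 0], 0), ([41, 0], 0), ([9, 0], 0)]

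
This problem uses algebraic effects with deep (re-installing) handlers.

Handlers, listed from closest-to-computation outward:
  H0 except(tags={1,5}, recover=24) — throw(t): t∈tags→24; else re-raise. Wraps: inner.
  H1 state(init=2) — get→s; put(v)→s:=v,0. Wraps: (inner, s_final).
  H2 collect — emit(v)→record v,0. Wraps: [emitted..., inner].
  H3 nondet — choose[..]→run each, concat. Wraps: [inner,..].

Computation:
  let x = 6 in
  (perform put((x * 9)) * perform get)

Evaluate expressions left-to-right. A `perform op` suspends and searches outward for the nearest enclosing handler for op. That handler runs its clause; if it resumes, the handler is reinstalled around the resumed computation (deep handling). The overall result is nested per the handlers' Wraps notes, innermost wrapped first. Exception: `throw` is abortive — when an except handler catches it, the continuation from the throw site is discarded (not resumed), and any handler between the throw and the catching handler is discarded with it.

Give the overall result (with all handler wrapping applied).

Answer: [[(0, 54)]]

Evaluation trace:
put(54) @ H1 ⇒ s:=54
get @ H1 ⇒ 54
H0 returns 0
H1 returns (0, 54)
H2 returns [(0, 54)]
H3 returns [[(0, 54)]]
= [[(0, 54)]]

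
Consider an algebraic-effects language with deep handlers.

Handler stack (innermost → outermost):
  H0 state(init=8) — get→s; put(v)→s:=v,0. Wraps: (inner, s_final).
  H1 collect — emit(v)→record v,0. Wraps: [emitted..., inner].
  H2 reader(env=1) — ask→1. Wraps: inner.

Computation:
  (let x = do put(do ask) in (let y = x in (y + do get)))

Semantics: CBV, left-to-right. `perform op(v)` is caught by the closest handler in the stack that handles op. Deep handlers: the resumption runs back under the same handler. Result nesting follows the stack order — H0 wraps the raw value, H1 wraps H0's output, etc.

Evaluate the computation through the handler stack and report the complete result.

Working:
ask @ H2 ⇒ 1
put(1) @ H0 ⇒ s:=1
get @ H0 ⇒ 1
H0 returns (1, 1)
H1 returns [(1, 1)]
H2 returns [(1, 1)]
= [(1, 1)]

Answer: [(1, 1)]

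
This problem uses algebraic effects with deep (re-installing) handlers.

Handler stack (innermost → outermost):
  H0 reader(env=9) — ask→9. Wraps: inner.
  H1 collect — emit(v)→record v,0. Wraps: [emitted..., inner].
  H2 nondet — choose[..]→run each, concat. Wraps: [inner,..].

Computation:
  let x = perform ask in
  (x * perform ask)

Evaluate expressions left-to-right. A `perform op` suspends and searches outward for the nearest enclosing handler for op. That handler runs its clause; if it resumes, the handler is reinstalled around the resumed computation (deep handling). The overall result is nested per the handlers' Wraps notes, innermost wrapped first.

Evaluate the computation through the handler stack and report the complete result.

Answer: [[81]]

Working:
ask @ H0 ⇒ 9
ask @ H0 ⇒ 9
H0 returns 81
H1 returns [81]
H2 returns [[81]]
= [[81]]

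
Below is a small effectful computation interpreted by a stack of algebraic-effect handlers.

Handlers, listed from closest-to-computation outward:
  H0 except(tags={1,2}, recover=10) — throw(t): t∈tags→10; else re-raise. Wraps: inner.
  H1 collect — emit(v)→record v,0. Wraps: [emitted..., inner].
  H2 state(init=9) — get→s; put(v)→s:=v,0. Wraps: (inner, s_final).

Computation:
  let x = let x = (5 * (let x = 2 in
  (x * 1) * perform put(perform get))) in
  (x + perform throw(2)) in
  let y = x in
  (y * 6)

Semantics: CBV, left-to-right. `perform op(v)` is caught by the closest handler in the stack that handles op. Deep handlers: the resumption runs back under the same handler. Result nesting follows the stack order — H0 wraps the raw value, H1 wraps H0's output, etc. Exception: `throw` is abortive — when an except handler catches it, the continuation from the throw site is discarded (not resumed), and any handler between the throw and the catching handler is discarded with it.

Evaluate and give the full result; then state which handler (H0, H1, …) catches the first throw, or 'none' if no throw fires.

Step-by-step:
get @ H2 ⇒ 9
put(9) @ H2 ⇒ s:=9
throw(2) @ H0 caught ⇒ 10
H1 returns [10]
H2 returns ([10], 9)
= ([10], 9)

Answer: ([10], 9) ; first throw caught by: H0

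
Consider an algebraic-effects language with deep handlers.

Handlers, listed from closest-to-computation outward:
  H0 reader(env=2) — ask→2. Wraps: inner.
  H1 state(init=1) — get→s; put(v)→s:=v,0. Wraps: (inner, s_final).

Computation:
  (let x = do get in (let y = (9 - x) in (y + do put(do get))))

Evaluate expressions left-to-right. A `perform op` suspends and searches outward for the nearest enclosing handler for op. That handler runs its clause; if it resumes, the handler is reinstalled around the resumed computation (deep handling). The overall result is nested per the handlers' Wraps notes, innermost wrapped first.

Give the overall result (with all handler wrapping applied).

Working:
get @ H1 ⇒ 1
get @ H1 ⇒ 1
put(1) @ H1 ⇒ s:=1
H0 returns 8
H1 returns (8, 1)
= (8, 1)

Answer: (8, 1)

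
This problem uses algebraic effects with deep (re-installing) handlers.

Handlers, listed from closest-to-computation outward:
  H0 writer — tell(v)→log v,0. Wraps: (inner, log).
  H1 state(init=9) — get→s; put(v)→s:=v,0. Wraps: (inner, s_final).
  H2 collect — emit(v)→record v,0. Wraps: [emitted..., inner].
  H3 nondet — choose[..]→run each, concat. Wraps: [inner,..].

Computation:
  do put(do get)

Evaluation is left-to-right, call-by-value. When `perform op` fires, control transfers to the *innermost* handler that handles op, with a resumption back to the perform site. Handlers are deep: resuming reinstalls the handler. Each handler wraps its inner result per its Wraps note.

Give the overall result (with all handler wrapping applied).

Answer: [[((0, ()), 9)]]

Working:
get @ H1 ⇒ 9
put(9) @ H1 ⇒ s:=9
H0 returns (0, ())
H1 returns ((0, ()), 9)
H2 returns [((0, ()), 9)]
H3 returns [[((0, ()), 9)]]
= [[((0, ()), 9)]]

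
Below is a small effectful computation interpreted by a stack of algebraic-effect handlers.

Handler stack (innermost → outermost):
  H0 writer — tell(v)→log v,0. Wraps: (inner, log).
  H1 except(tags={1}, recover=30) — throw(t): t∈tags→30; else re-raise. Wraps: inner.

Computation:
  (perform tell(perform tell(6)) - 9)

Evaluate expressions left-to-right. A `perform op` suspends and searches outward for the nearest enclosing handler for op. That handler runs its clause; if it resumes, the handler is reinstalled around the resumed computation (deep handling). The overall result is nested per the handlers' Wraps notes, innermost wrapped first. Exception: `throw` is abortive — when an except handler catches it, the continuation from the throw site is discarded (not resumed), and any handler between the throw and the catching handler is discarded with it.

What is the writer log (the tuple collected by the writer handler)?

Working:
tell(6) @ H0 ⇒ log+=6
tell(0) @ H0 ⇒ log+=0
H0 returns (-9, (6, 0))
H1 returns (-9, (6, 0))
= (-9, (6, 0))

Answer: (6, 0)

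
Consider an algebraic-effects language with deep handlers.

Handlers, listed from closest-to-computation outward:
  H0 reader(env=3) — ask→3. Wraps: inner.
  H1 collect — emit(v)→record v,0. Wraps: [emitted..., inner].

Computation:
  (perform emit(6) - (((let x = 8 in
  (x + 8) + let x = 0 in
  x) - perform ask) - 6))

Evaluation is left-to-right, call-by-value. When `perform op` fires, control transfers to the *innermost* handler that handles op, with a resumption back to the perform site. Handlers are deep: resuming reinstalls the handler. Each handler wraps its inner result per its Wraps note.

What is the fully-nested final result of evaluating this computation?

Working:
emit(6) @ H1 ⇒ out+=6
ask @ H0 ⇒ 3
H0 returns -7
H1 returns [6, -7]
= [6, -7]

Answer: [6, -7]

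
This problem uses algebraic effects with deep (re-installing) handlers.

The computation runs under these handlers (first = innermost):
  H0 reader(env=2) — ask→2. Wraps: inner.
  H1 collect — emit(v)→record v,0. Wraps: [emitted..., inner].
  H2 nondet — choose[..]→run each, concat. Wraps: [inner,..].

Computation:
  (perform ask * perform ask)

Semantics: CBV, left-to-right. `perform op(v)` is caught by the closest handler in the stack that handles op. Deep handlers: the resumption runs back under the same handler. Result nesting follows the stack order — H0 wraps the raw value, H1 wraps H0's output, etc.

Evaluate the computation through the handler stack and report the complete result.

Step-by-step:
ask @ H0 ⇒ 2
ask @ H0 ⇒ 2
H0 returns 4
H1 returns [4]
H2 returns [[4]]
= [[4]]

Answer: [[4]]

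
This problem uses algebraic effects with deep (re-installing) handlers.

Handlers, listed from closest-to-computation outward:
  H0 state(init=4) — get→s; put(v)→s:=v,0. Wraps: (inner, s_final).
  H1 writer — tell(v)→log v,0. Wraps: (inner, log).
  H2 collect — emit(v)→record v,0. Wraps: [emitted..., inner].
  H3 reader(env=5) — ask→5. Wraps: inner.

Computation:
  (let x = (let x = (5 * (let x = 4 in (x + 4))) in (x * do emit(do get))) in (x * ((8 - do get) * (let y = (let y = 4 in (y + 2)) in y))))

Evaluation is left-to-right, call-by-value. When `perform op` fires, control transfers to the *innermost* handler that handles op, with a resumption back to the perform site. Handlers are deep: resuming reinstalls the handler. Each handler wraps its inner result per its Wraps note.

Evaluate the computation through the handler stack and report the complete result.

Answer: [4, ((0, 4), ())]

Evaluation trace:
get @ H0 ⇒ 4
emit(4) @ H2 ⇒ out+=4
get @ H0 ⇒ 4
H0 returns (0, 4)
H1 returns ((0, 4), ())
H2 returns [4, ((0, 4), ())]
H3 returns [4, ((0, 4), ())]
= [4, ((0, 4), ())]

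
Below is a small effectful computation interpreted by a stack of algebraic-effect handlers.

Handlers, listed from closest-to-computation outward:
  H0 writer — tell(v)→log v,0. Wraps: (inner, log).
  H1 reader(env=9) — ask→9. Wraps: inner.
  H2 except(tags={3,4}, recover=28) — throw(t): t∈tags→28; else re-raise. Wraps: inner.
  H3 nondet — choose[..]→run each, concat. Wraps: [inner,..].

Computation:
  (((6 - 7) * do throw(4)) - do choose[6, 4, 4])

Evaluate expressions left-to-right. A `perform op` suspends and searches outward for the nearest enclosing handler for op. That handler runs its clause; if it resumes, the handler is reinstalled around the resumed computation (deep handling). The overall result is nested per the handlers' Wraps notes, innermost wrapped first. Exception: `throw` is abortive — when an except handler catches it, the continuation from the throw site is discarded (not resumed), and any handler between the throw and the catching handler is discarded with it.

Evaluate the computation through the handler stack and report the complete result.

Evaluation trace:
throw(4) @ H2 caught ⇒ 28
H3 returns [28]
= [28]

Answer: [28]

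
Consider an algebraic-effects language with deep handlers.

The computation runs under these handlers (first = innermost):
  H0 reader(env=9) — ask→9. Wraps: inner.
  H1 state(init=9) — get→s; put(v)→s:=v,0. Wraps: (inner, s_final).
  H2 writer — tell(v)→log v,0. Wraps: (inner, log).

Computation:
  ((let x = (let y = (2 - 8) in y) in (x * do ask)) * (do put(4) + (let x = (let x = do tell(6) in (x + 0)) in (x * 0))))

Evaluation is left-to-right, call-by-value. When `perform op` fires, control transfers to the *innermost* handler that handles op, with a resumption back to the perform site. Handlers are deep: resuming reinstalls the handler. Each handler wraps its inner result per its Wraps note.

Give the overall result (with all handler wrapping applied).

Answer: ((0, 4), (6))

Evaluation trace:
ask @ H0 ⇒ 9
put(4) @ H1 ⇒ s:=4
tell(6) @ H2 ⇒ log+=6
H0 returns 0
H1 returns (0, 4)
H2 returns ((0, 4), (6))
= ((0, 4), (6))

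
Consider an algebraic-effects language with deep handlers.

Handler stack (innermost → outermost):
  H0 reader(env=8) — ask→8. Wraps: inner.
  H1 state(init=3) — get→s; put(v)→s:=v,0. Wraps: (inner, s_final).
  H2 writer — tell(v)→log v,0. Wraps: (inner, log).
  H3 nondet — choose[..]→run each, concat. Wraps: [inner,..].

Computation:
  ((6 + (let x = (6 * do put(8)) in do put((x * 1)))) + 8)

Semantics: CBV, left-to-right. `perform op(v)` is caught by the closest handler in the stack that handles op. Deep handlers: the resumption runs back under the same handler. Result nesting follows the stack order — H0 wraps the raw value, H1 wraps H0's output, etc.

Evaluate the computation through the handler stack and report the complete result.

Answer: [((14, 0), ())]

Working:
put(8) @ H1 ⇒ s:=8
put(0) @ H1 ⇒ s:=0
H0 returns 14
H1 returns (14, 0)
H2 returns ((14, 0), ())
H3 returns [((14, 0), ())]
= [((14, 0), ())]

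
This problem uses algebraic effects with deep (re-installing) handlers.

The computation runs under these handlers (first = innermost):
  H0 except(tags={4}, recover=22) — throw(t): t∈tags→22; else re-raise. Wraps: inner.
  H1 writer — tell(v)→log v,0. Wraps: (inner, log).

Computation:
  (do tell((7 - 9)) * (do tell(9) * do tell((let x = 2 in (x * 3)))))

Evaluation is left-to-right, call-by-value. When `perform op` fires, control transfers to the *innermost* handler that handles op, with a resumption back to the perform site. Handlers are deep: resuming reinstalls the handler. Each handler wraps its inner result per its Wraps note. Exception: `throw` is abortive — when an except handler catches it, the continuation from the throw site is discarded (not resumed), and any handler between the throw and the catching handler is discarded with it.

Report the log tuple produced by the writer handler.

Answer: (-2, 9, 6)

Evaluation trace:
tell(-2) @ H1 ⇒ log+=-2
tell(9) @ H1 ⇒ log+=9
tell(6) @ H1 ⇒ log+=6
H0 returns 0
H1 returns (0, (-2, 9, 6))
= (0, (-2, 9, 6))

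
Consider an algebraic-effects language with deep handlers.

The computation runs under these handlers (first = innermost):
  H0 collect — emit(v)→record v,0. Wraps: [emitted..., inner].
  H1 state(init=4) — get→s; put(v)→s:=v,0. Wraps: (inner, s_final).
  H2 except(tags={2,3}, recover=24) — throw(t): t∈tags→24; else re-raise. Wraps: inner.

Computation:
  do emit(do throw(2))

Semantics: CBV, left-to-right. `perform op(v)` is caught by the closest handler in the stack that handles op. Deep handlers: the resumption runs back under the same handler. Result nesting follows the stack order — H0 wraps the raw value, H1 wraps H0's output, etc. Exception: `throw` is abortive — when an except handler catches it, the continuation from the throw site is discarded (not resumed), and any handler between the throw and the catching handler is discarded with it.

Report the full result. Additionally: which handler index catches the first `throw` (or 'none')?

Answer: 24 ; first throw caught by: H2

Evaluation trace:
throw(2) @ H2 caught ⇒ 24
= 24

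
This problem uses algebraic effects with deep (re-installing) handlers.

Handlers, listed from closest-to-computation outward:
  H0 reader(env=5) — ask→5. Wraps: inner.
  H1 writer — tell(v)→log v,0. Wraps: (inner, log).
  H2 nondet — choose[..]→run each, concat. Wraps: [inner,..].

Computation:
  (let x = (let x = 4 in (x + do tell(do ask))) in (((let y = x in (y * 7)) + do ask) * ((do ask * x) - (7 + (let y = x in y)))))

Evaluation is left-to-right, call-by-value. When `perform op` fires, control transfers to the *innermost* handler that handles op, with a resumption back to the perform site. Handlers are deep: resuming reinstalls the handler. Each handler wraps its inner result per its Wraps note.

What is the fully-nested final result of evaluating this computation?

Answer: [(297, (5))]

Step-by-step:
ask @ H0 ⇒ 5
tell(5) @ H1 ⇒ log+=5
ask @ H0 ⇒ 5
ask @ H0 ⇒ 5
H0 returns 297
H1 returns (297, (5))
H2 returns [(297, (5))]
= [(297, (5))]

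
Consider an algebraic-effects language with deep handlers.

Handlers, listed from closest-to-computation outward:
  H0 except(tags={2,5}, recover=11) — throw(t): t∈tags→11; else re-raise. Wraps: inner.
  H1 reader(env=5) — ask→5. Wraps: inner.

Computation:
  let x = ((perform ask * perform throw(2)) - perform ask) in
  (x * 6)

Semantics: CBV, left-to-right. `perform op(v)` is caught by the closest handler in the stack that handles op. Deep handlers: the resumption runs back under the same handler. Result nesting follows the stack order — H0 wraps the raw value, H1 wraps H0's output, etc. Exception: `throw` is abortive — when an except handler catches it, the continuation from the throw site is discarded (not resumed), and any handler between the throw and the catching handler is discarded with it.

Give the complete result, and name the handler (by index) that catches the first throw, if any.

Answer: 11 ; first throw caught by: H0

Evaluation trace:
ask @ H1 ⇒ 5
throw(2) @ H0 caught ⇒ 11
H1 returns 11
= 11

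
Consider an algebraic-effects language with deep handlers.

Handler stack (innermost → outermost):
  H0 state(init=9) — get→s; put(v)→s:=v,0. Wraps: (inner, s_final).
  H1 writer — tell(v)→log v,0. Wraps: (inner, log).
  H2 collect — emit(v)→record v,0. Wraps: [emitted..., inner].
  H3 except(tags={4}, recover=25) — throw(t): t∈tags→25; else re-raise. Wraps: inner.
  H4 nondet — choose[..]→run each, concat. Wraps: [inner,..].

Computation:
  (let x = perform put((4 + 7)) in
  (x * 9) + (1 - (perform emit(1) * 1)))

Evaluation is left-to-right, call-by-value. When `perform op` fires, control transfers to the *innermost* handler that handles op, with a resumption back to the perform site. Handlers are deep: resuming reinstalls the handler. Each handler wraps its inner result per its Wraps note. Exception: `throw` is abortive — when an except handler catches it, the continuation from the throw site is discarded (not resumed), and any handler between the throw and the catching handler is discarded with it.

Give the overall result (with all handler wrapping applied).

Answer: [[1, ((1, 11), ())]]

Evaluation trace:
put(11) @ H0 ⇒ s:=11
emit(1) @ H2 ⇒ out+=1
H0 returns (1, 11)
H1 returns ((1, 11), ())
H2 returns [1, ((1, 11), ())]
H3 returns [1, ((1, 11), ())]
H4 returns [[1, ((1, 11), ())]]
= [[1, ((1, 11), ())]]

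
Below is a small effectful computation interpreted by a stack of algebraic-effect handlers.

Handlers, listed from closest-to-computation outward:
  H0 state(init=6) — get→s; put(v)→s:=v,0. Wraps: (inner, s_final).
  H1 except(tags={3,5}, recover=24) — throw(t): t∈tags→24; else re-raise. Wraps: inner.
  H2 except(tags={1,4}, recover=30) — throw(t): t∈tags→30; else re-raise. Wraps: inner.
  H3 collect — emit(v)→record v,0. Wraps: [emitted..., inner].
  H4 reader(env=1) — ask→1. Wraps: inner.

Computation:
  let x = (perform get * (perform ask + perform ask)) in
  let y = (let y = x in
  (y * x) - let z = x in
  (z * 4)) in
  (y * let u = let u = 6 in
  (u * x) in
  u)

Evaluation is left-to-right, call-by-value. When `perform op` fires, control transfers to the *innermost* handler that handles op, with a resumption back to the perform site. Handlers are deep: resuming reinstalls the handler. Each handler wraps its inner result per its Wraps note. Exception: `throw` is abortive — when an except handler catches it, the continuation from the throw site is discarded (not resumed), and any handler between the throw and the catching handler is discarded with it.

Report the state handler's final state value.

Answer: 6

Evaluation trace:
get @ H0 ⇒ 6
ask @ H4 ⇒ 1
ask @ H4 ⇒ 1
H0 returns (6912, 6)
H1 returns (6912, 6)
H2 returns (6912, 6)
H3 returns [(6912, 6)]
H4 returns [(6912, 6)]
= [(6912, 6)]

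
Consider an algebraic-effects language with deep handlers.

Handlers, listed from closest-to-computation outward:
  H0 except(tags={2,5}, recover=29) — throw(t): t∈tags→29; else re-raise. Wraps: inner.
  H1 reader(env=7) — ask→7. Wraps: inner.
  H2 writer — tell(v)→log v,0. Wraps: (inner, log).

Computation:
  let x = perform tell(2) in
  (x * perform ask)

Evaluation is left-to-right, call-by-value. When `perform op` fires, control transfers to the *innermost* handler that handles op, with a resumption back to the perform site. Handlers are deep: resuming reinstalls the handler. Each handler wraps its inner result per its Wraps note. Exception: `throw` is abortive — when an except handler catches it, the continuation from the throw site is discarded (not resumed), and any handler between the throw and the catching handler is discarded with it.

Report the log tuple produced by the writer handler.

Answer: (2)

Evaluation trace:
tell(2) @ H2 ⇒ log+=2
ask @ H1 ⇒ 7
H0 returns 0
H1 returns 0
H2 returns (0, (2))
= (0, (2))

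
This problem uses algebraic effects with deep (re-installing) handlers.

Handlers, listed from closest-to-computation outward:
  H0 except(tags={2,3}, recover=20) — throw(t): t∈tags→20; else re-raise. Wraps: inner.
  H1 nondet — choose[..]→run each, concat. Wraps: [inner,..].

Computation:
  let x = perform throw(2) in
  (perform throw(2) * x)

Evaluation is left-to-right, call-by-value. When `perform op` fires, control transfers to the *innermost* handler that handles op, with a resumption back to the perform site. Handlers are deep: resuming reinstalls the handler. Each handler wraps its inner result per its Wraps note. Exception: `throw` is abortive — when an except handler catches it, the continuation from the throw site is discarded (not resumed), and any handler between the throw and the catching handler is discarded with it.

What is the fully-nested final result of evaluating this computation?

Answer: [20]

Evaluation trace:
throw(2) @ H0 caught ⇒ 20
H1 returns [20]
= [20]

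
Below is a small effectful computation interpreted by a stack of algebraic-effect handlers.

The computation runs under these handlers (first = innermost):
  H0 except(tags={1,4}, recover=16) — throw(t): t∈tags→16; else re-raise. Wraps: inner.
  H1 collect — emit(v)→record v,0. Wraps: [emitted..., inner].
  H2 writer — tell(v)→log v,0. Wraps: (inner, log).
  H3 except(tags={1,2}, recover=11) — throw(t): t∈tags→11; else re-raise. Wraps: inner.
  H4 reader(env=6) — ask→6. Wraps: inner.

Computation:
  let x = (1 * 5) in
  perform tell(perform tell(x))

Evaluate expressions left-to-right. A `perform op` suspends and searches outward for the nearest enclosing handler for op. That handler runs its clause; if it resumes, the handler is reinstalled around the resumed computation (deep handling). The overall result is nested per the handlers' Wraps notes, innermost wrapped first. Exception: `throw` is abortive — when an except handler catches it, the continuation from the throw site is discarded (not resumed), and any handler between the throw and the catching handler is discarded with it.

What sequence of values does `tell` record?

Step-by-step:
tell(5) @ H2 ⇒ log+=5
tell(0) @ H2 ⇒ log+=0
H0 returns 0
H1 returns [0]
H2 returns ([0], (5, 0))
H3 returns ([0], (5, 0))
H4 returns ([0], (5, 0))
= ([0], (5, 0))

Answer: (5, 0)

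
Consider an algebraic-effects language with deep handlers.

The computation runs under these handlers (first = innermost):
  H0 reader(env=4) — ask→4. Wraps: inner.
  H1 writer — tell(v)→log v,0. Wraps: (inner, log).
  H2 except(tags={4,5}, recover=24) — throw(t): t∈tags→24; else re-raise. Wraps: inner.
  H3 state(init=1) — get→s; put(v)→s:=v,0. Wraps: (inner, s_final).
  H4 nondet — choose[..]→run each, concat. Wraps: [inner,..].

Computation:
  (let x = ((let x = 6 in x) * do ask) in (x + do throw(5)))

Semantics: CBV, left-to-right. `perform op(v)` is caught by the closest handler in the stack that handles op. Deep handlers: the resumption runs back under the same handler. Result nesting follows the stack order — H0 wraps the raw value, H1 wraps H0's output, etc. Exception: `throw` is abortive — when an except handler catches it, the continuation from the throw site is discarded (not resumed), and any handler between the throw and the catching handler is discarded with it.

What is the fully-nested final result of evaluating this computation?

Working:
ask @ H0 ⇒ 4
throw(5) @ H2 caught ⇒ 24
H3 returns (24, 1)
H4 returns [(24, 1)]
= [(24, 1)]

Answer: [(24, 1)]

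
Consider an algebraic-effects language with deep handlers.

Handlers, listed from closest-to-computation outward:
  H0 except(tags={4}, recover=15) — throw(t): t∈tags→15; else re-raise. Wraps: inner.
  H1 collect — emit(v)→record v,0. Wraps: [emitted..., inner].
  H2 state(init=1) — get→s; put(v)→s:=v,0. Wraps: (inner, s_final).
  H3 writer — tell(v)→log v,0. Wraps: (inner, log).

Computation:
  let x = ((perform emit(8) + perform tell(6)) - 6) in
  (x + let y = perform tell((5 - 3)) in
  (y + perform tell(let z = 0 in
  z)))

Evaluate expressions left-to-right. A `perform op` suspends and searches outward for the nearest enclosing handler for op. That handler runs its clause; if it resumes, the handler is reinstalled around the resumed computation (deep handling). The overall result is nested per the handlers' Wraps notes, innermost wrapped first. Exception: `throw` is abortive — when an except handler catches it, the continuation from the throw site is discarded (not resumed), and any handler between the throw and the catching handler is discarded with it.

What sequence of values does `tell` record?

Evaluation trace:
emit(8) @ H1 ⇒ out+=8
tell(6) @ H3 ⇒ log+=6
tell(2) @ H3 ⇒ log+=2
tell(0) @ H3 ⇒ log+=0
H0 returns -6
H1 returns [8, -6]
H2 returns ([8, -6], 1)
H3 returns (([8, -6], 1), (6, 2, 0))
= (([8, -6], 1), (6, 2, 0))

Answer: (6, 2, 0)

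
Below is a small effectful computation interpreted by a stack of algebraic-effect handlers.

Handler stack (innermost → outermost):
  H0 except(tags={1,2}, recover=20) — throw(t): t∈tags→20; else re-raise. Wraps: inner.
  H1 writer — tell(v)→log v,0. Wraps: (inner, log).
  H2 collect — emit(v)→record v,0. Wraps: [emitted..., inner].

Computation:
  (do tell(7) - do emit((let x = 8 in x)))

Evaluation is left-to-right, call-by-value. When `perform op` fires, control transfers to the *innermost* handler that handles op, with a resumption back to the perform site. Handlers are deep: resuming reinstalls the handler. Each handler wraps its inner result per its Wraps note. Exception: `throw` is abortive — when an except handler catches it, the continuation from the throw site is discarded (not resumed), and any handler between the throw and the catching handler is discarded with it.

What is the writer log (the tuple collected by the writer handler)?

Answer: (7)

Working:
tell(7) @ H1 ⇒ log+=7
emit(8) @ H2 ⇒ out+=8
H0 returns 0
H1 returns (0, (7))
H2 returns [8, (0, (7))]
= [8, (0, (7))]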